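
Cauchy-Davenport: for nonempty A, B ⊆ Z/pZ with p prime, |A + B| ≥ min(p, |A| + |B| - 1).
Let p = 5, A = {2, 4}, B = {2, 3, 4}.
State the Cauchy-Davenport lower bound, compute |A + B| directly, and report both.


Cauchy-Davenport: |A + B| ≥ min(p, |A| + |B| - 1) for A, B nonempty in Z/pZ.
|A| = 2, |B| = 3, p = 5.
CD lower bound = min(5, 2 + 3 - 1) = min(5, 4) = 4.
Compute A + B mod 5 directly:
a = 2: 2+2=4, 2+3=0, 2+4=1
a = 4: 4+2=1, 4+3=2, 4+4=3
A + B = {0, 1, 2, 3, 4}, so |A + B| = 5.
Verify: 5 ≥ 4? Yes ✓.

CD lower bound = 4, actual |A + B| = 5.


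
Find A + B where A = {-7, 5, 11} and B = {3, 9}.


A + B = {a + b : a ∈ A, b ∈ B}.
Enumerate all |A|·|B| = 3·2 = 6 pairs (a, b) and collect distinct sums.
a = -7: -7+3=-4, -7+9=2
a = 5: 5+3=8, 5+9=14
a = 11: 11+3=14, 11+9=20
Collecting distinct sums: A + B = {-4, 2, 8, 14, 20}
|A + B| = 5

A + B = {-4, 2, 8, 14, 20}


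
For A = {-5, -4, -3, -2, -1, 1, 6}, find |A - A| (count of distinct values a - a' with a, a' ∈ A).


A - A = {a - a' : a, a' ∈ A}; |A| = 7.
Bounds: 2|A|-1 ≤ |A - A| ≤ |A|² - |A| + 1, i.e. 13 ≤ |A - A| ≤ 43.
Note: 0 ∈ A - A always (from a - a). The set is symmetric: if d ∈ A - A then -d ∈ A - A.
Enumerate nonzero differences d = a - a' with a > a' (then include -d):
Positive differences: {1, 2, 3, 4, 5, 6, 7, 8, 9, 10, 11}
Full difference set: {0} ∪ (positive diffs) ∪ (negative diffs).
|A - A| = 1 + 2·11 = 23 (matches direct enumeration: 23).

|A - A| = 23


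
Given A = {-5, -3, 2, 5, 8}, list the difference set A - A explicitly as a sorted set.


A - A = {a - a' : a, a' ∈ A}.
Compute a - a' for each ordered pair (a, a'):
a = -5: -5--5=0, -5--3=-2, -5-2=-7, -5-5=-10, -5-8=-13
a = -3: -3--5=2, -3--3=0, -3-2=-5, -3-5=-8, -3-8=-11
a = 2: 2--5=7, 2--3=5, 2-2=0, 2-5=-3, 2-8=-6
a = 5: 5--5=10, 5--3=8, 5-2=3, 5-5=0, 5-8=-3
a = 8: 8--5=13, 8--3=11, 8-2=6, 8-5=3, 8-8=0
Collecting distinct values (and noting 0 appears from a-a):
A - A = {-13, -11, -10, -8, -7, -6, -5, -3, -2, 0, 2, 3, 5, 6, 7, 8, 10, 11, 13}
|A - A| = 19

A - A = {-13, -11, -10, -8, -7, -6, -5, -3, -2, 0, 2, 3, 5, 6, 7, 8, 10, 11, 13}


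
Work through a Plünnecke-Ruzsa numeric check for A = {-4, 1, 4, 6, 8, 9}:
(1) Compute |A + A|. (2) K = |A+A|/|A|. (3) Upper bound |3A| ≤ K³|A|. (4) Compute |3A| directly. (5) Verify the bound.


|A| = 6.
Step 1: Compute A + A by enumerating all 36 pairs.
A + A = {-8, -3, 0, 2, 4, 5, 7, 8, 9, 10, 12, 13, 14, 15, 16, 17, 18}, so |A + A| = 17.
Step 2: Doubling constant K = |A + A|/|A| = 17/6 = 17/6 ≈ 2.8333.
Step 3: Plünnecke-Ruzsa gives |3A| ≤ K³·|A| = (2.8333)³ · 6 ≈ 136.4722.
Step 4: Compute 3A = A + A + A directly by enumerating all triples (a,b,c) ∈ A³; |3A| = 30.
Step 5: Check 30 ≤ 136.4722? Yes ✓.

K = 17/6, Plünnecke-Ruzsa bound K³|A| ≈ 136.4722, |3A| = 30, inequality holds.


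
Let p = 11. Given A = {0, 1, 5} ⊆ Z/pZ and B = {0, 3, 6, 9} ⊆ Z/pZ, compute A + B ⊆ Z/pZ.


Work in Z/11Z: reduce every sum a + b modulo 11.
Enumerate all 12 pairs:
a = 0: 0+0=0, 0+3=3, 0+6=6, 0+9=9
a = 1: 1+0=1, 1+3=4, 1+6=7, 1+9=10
a = 5: 5+0=5, 5+3=8, 5+6=0, 5+9=3
Distinct residues collected: {0, 1, 3, 4, 5, 6, 7, 8, 9, 10}
|A + B| = 10 (out of 11 total residues).

A + B = {0, 1, 3, 4, 5, 6, 7, 8, 9, 10}


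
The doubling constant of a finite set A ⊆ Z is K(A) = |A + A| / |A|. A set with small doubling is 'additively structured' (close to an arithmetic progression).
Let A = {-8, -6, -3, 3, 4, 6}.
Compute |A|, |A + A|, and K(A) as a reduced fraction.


|A| = 6.
Compute A + A by enumerating all 36 pairs.
A + A = {-16, -14, -12, -11, -9, -6, -5, -4, -3, -2, 0, 1, 3, 6, 7, 8, 9, 10, 12}, so |A + A| = 19.
K = |A + A| / |A| = 19/6 (already in lowest terms) ≈ 3.1667.
Reference: AP of size 6 gives K = 11/6 ≈ 1.8333; a fully generic set of size 6 gives K ≈ 3.5000.

|A| = 6, |A + A| = 19, K = 19/6.


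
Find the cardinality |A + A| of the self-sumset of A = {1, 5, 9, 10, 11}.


A + A = {a + a' : a, a' ∈ A}; |A| = 5.
General bounds: 2|A| - 1 ≤ |A + A| ≤ |A|(|A|+1)/2, i.e. 9 ≤ |A + A| ≤ 15.
Lower bound 2|A|-1 is attained iff A is an arithmetic progression.
Enumerate sums a + a' for a ≤ a' (symmetric, so this suffices):
a = 1: 1+1=2, 1+5=6, 1+9=10, 1+10=11, 1+11=12
a = 5: 5+5=10, 5+9=14, 5+10=15, 5+11=16
a = 9: 9+9=18, 9+10=19, 9+11=20
a = 10: 10+10=20, 10+11=21
a = 11: 11+11=22
Distinct sums: {2, 6, 10, 11, 12, 14, 15, 16, 18, 19, 20, 21, 22}
|A + A| = 13

|A + A| = 13


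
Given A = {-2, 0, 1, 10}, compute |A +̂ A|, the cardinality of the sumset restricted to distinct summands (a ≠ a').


Restricted sumset: A +̂ A = {a + a' : a ∈ A, a' ∈ A, a ≠ a'}.
Equivalently, take A + A and drop any sum 2a that is achievable ONLY as a + a for a ∈ A (i.e. sums representable only with equal summands).
Enumerate pairs (a, a') with a < a' (symmetric, so each unordered pair gives one sum; this covers all a ≠ a'):
  -2 + 0 = -2
  -2 + 1 = -1
  -2 + 10 = 8
  0 + 1 = 1
  0 + 10 = 10
  1 + 10 = 11
Collected distinct sums: {-2, -1, 1, 8, 10, 11}
|A +̂ A| = 6
(Reference bound: |A +̂ A| ≥ 2|A| - 3 for |A| ≥ 2, with |A| = 4 giving ≥ 5.)

|A +̂ A| = 6


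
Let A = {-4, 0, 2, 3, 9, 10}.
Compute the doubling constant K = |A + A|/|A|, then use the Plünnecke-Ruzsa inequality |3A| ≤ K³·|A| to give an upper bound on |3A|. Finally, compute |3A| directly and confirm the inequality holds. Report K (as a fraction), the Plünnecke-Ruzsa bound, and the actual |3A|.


|A| = 6.
Step 1: Compute A + A by enumerating all 36 pairs.
A + A = {-8, -4, -2, -1, 0, 2, 3, 4, 5, 6, 9, 10, 11, 12, 13, 18, 19, 20}, so |A + A| = 18.
Step 2: Doubling constant K = |A + A|/|A| = 18/6 = 18/6 ≈ 3.0000.
Step 3: Plünnecke-Ruzsa gives |3A| ≤ K³·|A| = (3.0000)³ · 6 ≈ 162.0000.
Step 4: Compute 3A = A + A + A directly by enumerating all triples (a,b,c) ∈ A³; |3A| = 34.
Step 5: Check 34 ≤ 162.0000? Yes ✓.

K = 18/6, Plünnecke-Ruzsa bound K³|A| ≈ 162.0000, |3A| = 34, inequality holds.


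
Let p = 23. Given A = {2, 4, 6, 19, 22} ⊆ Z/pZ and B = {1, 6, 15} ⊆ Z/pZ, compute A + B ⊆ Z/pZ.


Work in Z/23Z: reduce every sum a + b modulo 23.
Enumerate all 15 pairs:
a = 2: 2+1=3, 2+6=8, 2+15=17
a = 4: 4+1=5, 4+6=10, 4+15=19
a = 6: 6+1=7, 6+6=12, 6+15=21
a = 19: 19+1=20, 19+6=2, 19+15=11
a = 22: 22+1=0, 22+6=5, 22+15=14
Distinct residues collected: {0, 2, 3, 5, 7, 8, 10, 11, 12, 14, 17, 19, 20, 21}
|A + B| = 14 (out of 23 total residues).

A + B = {0, 2, 3, 5, 7, 8, 10, 11, 12, 14, 17, 19, 20, 21}


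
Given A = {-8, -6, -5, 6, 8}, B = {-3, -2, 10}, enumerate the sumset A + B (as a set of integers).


A + B = {a + b : a ∈ A, b ∈ B}.
Enumerate all |A|·|B| = 5·3 = 15 pairs (a, b) and collect distinct sums.
a = -8: -8+-3=-11, -8+-2=-10, -8+10=2
a = -6: -6+-3=-9, -6+-2=-8, -6+10=4
a = -5: -5+-3=-8, -5+-2=-7, -5+10=5
a = 6: 6+-3=3, 6+-2=4, 6+10=16
a = 8: 8+-3=5, 8+-2=6, 8+10=18
Collecting distinct sums: A + B = {-11, -10, -9, -8, -7, 2, 3, 4, 5, 6, 16, 18}
|A + B| = 12

A + B = {-11, -10, -9, -8, -7, 2, 3, 4, 5, 6, 16, 18}


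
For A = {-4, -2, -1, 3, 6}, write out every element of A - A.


A - A = {a - a' : a, a' ∈ A}.
Compute a - a' for each ordered pair (a, a'):
a = -4: -4--4=0, -4--2=-2, -4--1=-3, -4-3=-7, -4-6=-10
a = -2: -2--4=2, -2--2=0, -2--1=-1, -2-3=-5, -2-6=-8
a = -1: -1--4=3, -1--2=1, -1--1=0, -1-3=-4, -1-6=-7
a = 3: 3--4=7, 3--2=5, 3--1=4, 3-3=0, 3-6=-3
a = 6: 6--4=10, 6--2=8, 6--1=7, 6-3=3, 6-6=0
Collecting distinct values (and noting 0 appears from a-a):
A - A = {-10, -8, -7, -5, -4, -3, -2, -1, 0, 1, 2, 3, 4, 5, 7, 8, 10}
|A - A| = 17

A - A = {-10, -8, -7, -5, -4, -3, -2, -1, 0, 1, 2, 3, 4, 5, 7, 8, 10}


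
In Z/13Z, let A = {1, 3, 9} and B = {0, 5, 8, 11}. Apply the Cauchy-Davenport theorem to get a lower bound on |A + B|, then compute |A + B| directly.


Cauchy-Davenport: |A + B| ≥ min(p, |A| + |B| - 1) for A, B nonempty in Z/pZ.
|A| = 3, |B| = 4, p = 13.
CD lower bound = min(13, 3 + 4 - 1) = min(13, 6) = 6.
Compute A + B mod 13 directly:
a = 1: 1+0=1, 1+5=6, 1+8=9, 1+11=12
a = 3: 3+0=3, 3+5=8, 3+8=11, 3+11=1
a = 9: 9+0=9, 9+5=1, 9+8=4, 9+11=7
A + B = {1, 3, 4, 6, 7, 8, 9, 11, 12}, so |A + B| = 9.
Verify: 9 ≥ 6? Yes ✓.

CD lower bound = 6, actual |A + B| = 9.


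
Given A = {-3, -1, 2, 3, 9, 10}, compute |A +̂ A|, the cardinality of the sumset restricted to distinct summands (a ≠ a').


Restricted sumset: A +̂ A = {a + a' : a ∈ A, a' ∈ A, a ≠ a'}.
Equivalently, take A + A and drop any sum 2a that is achievable ONLY as a + a for a ∈ A (i.e. sums representable only with equal summands).
Enumerate pairs (a, a') with a < a' (symmetric, so each unordered pair gives one sum; this covers all a ≠ a'):
  -3 + -1 = -4
  -3 + 2 = -1
  -3 + 3 = 0
  -3 + 9 = 6
  -3 + 10 = 7
  -1 + 2 = 1
  -1 + 3 = 2
  -1 + 9 = 8
  -1 + 10 = 9
  2 + 3 = 5
  2 + 9 = 11
  2 + 10 = 12
  3 + 9 = 12
  3 + 10 = 13
  9 + 10 = 19
Collected distinct sums: {-4, -1, 0, 1, 2, 5, 6, 7, 8, 9, 11, 12, 13, 19}
|A +̂ A| = 14
(Reference bound: |A +̂ A| ≥ 2|A| - 3 for |A| ≥ 2, with |A| = 6 giving ≥ 9.)

|A +̂ A| = 14


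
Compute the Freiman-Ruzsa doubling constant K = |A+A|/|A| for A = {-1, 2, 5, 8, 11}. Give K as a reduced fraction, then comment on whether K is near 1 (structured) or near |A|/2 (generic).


|A| = 5.
Compute A + A by enumerating all 25 pairs.
A + A = {-2, 1, 4, 7, 10, 13, 16, 19, 22}, so |A + A| = 9.
K = |A + A| / |A| = 9/5 (already in lowest terms) ≈ 1.8000.
Reference: AP of size 5 gives K = 9/5 ≈ 1.8000; a fully generic set of size 5 gives K ≈ 3.0000.

|A| = 5, |A + A| = 9, K = 9/5.


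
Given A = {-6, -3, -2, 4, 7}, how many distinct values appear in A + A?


A + A = {a + a' : a, a' ∈ A}; |A| = 5.
General bounds: 2|A| - 1 ≤ |A + A| ≤ |A|(|A|+1)/2, i.e. 9 ≤ |A + A| ≤ 15.
Lower bound 2|A|-1 is attained iff A is an arithmetic progression.
Enumerate sums a + a' for a ≤ a' (symmetric, so this suffices):
a = -6: -6+-6=-12, -6+-3=-9, -6+-2=-8, -6+4=-2, -6+7=1
a = -3: -3+-3=-6, -3+-2=-5, -3+4=1, -3+7=4
a = -2: -2+-2=-4, -2+4=2, -2+7=5
a = 4: 4+4=8, 4+7=11
a = 7: 7+7=14
Distinct sums: {-12, -9, -8, -6, -5, -4, -2, 1, 2, 4, 5, 8, 11, 14}
|A + A| = 14

|A + A| = 14


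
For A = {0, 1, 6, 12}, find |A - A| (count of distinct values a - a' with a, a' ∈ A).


A - A = {a - a' : a, a' ∈ A}; |A| = 4.
Bounds: 2|A|-1 ≤ |A - A| ≤ |A|² - |A| + 1, i.e. 7 ≤ |A - A| ≤ 13.
Note: 0 ∈ A - A always (from a - a). The set is symmetric: if d ∈ A - A then -d ∈ A - A.
Enumerate nonzero differences d = a - a' with a > a' (then include -d):
Positive differences: {1, 5, 6, 11, 12}
Full difference set: {0} ∪ (positive diffs) ∪ (negative diffs).
|A - A| = 1 + 2·5 = 11 (matches direct enumeration: 11).

|A - A| = 11


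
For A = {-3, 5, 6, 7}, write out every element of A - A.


A - A = {a - a' : a, a' ∈ A}.
Compute a - a' for each ordered pair (a, a'):
a = -3: -3--3=0, -3-5=-8, -3-6=-9, -3-7=-10
a = 5: 5--3=8, 5-5=0, 5-6=-1, 5-7=-2
a = 6: 6--3=9, 6-5=1, 6-6=0, 6-7=-1
a = 7: 7--3=10, 7-5=2, 7-6=1, 7-7=0
Collecting distinct values (and noting 0 appears from a-a):
A - A = {-10, -9, -8, -2, -1, 0, 1, 2, 8, 9, 10}
|A - A| = 11

A - A = {-10, -9, -8, -2, -1, 0, 1, 2, 8, 9, 10}


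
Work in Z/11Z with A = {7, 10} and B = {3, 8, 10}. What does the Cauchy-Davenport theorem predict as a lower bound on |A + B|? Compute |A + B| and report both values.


Cauchy-Davenport: |A + B| ≥ min(p, |A| + |B| - 1) for A, B nonempty in Z/pZ.
|A| = 2, |B| = 3, p = 11.
CD lower bound = min(11, 2 + 3 - 1) = min(11, 4) = 4.
Compute A + B mod 11 directly:
a = 7: 7+3=10, 7+8=4, 7+10=6
a = 10: 10+3=2, 10+8=7, 10+10=9
A + B = {2, 4, 6, 7, 9, 10}, so |A + B| = 6.
Verify: 6 ≥ 4? Yes ✓.

CD lower bound = 4, actual |A + B| = 6.


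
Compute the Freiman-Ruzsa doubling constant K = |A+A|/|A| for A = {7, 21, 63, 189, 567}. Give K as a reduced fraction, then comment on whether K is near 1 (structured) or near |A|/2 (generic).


|A| = 5.
Compute A + A by enumerating all 25 pairs.
A + A = {14, 28, 42, 70, 84, 126, 196, 210, 252, 378, 574, 588, 630, 756, 1134}, so |A + A| = 15.
K = |A + A| / |A| = 15/5 = 3/1 ≈ 3.0000.
Reference: AP of size 5 gives K = 9/5 ≈ 1.8000; a fully generic set of size 5 gives K ≈ 3.0000.

|A| = 5, |A + A| = 15, K = 15/5 = 3/1.


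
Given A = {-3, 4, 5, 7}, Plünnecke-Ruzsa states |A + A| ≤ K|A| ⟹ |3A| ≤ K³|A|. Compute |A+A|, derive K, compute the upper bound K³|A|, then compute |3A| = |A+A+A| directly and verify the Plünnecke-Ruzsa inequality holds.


|A| = 4.
Step 1: Compute A + A by enumerating all 16 pairs.
A + A = {-6, 1, 2, 4, 8, 9, 10, 11, 12, 14}, so |A + A| = 10.
Step 2: Doubling constant K = |A + A|/|A| = 10/4 = 10/4 ≈ 2.5000.
Step 3: Plünnecke-Ruzsa gives |3A| ≤ K³·|A| = (2.5000)³ · 4 ≈ 62.5000.
Step 4: Compute 3A = A + A + A directly by enumerating all triples (a,b,c) ∈ A³; |3A| = 19.
Step 5: Check 19 ≤ 62.5000? Yes ✓.

K = 10/4, Plünnecke-Ruzsa bound K³|A| ≈ 62.5000, |3A| = 19, inequality holds.


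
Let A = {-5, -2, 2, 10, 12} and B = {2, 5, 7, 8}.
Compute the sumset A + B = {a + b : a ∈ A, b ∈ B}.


A + B = {a + b : a ∈ A, b ∈ B}.
Enumerate all |A|·|B| = 5·4 = 20 pairs (a, b) and collect distinct sums.
a = -5: -5+2=-3, -5+5=0, -5+7=2, -5+8=3
a = -2: -2+2=0, -2+5=3, -2+7=5, -2+8=6
a = 2: 2+2=4, 2+5=7, 2+7=9, 2+8=10
a = 10: 10+2=12, 10+5=15, 10+7=17, 10+8=18
a = 12: 12+2=14, 12+5=17, 12+7=19, 12+8=20
Collecting distinct sums: A + B = {-3, 0, 2, 3, 4, 5, 6, 7, 9, 10, 12, 14, 15, 17, 18, 19, 20}
|A + B| = 17

A + B = {-3, 0, 2, 3, 4, 5, 6, 7, 9, 10, 12, 14, 15, 17, 18, 19, 20}


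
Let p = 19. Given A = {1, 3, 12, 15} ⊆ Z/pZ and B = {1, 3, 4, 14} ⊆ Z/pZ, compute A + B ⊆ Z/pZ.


Work in Z/19Z: reduce every sum a + b modulo 19.
Enumerate all 16 pairs:
a = 1: 1+1=2, 1+3=4, 1+4=5, 1+14=15
a = 3: 3+1=4, 3+3=6, 3+4=7, 3+14=17
a = 12: 12+1=13, 12+3=15, 12+4=16, 12+14=7
a = 15: 15+1=16, 15+3=18, 15+4=0, 15+14=10
Distinct residues collected: {0, 2, 4, 5, 6, 7, 10, 13, 15, 16, 17, 18}
|A + B| = 12 (out of 19 total residues).

A + B = {0, 2, 4, 5, 6, 7, 10, 13, 15, 16, 17, 18}


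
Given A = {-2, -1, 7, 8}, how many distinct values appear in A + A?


A + A = {a + a' : a, a' ∈ A}; |A| = 4.
General bounds: 2|A| - 1 ≤ |A + A| ≤ |A|(|A|+1)/2, i.e. 7 ≤ |A + A| ≤ 10.
Lower bound 2|A|-1 is attained iff A is an arithmetic progression.
Enumerate sums a + a' for a ≤ a' (symmetric, so this suffices):
a = -2: -2+-2=-4, -2+-1=-3, -2+7=5, -2+8=6
a = -1: -1+-1=-2, -1+7=6, -1+8=7
a = 7: 7+7=14, 7+8=15
a = 8: 8+8=16
Distinct sums: {-4, -3, -2, 5, 6, 7, 14, 15, 16}
|A + A| = 9

|A + A| = 9


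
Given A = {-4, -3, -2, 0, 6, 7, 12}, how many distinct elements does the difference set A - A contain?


A - A = {a - a' : a, a' ∈ A}; |A| = 7.
Bounds: 2|A|-1 ≤ |A - A| ≤ |A|² - |A| + 1, i.e. 13 ≤ |A - A| ≤ 43.
Note: 0 ∈ A - A always (from a - a). The set is symmetric: if d ∈ A - A then -d ∈ A - A.
Enumerate nonzero differences d = a - a' with a > a' (then include -d):
Positive differences: {1, 2, 3, 4, 5, 6, 7, 8, 9, 10, 11, 12, 14, 15, 16}
Full difference set: {0} ∪ (positive diffs) ∪ (negative diffs).
|A - A| = 1 + 2·15 = 31 (matches direct enumeration: 31).

|A - A| = 31


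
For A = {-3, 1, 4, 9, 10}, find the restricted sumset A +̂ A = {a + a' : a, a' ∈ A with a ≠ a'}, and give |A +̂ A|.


Restricted sumset: A +̂ A = {a + a' : a ∈ A, a' ∈ A, a ≠ a'}.
Equivalently, take A + A and drop any sum 2a that is achievable ONLY as a + a for a ∈ A (i.e. sums representable only with equal summands).
Enumerate pairs (a, a') with a < a' (symmetric, so each unordered pair gives one sum; this covers all a ≠ a'):
  -3 + 1 = -2
  -3 + 4 = 1
  -3 + 9 = 6
  -3 + 10 = 7
  1 + 4 = 5
  1 + 9 = 10
  1 + 10 = 11
  4 + 9 = 13
  4 + 10 = 14
  9 + 10 = 19
Collected distinct sums: {-2, 1, 5, 6, 7, 10, 11, 13, 14, 19}
|A +̂ A| = 10
(Reference bound: |A +̂ A| ≥ 2|A| - 3 for |A| ≥ 2, with |A| = 5 giving ≥ 7.)

|A +̂ A| = 10


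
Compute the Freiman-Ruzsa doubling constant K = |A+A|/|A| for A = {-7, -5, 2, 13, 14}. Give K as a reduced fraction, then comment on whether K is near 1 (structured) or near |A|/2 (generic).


|A| = 5.
Compute A + A by enumerating all 25 pairs.
A + A = {-14, -12, -10, -5, -3, 4, 6, 7, 8, 9, 15, 16, 26, 27, 28}, so |A + A| = 15.
K = |A + A| / |A| = 15/5 = 3/1 ≈ 3.0000.
Reference: AP of size 5 gives K = 9/5 ≈ 1.8000; a fully generic set of size 5 gives K ≈ 3.0000.

|A| = 5, |A + A| = 15, K = 15/5 = 3/1.


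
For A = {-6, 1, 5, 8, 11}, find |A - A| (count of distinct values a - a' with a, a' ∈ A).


A - A = {a - a' : a, a' ∈ A}; |A| = 5.
Bounds: 2|A|-1 ≤ |A - A| ≤ |A|² - |A| + 1, i.e. 9 ≤ |A - A| ≤ 21.
Note: 0 ∈ A - A always (from a - a). The set is symmetric: if d ∈ A - A then -d ∈ A - A.
Enumerate nonzero differences d = a - a' with a > a' (then include -d):
Positive differences: {3, 4, 6, 7, 10, 11, 14, 17}
Full difference set: {0} ∪ (positive diffs) ∪ (negative diffs).
|A - A| = 1 + 2·8 = 17 (matches direct enumeration: 17).

|A - A| = 17


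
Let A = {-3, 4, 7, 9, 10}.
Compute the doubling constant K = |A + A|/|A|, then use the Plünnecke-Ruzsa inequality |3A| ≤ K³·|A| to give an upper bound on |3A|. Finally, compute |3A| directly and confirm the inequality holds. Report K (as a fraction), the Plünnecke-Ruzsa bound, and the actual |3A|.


|A| = 5.
Step 1: Compute A + A by enumerating all 25 pairs.
A + A = {-6, 1, 4, 6, 7, 8, 11, 13, 14, 16, 17, 18, 19, 20}, so |A + A| = 14.
Step 2: Doubling constant K = |A + A|/|A| = 14/5 = 14/5 ≈ 2.8000.
Step 3: Plünnecke-Ruzsa gives |3A| ≤ K³·|A| = (2.8000)³ · 5 ≈ 109.7600.
Step 4: Compute 3A = A + A + A directly by enumerating all triples (a,b,c) ∈ A³; |3A| = 27.
Step 5: Check 27 ≤ 109.7600? Yes ✓.

K = 14/5, Plünnecke-Ruzsa bound K³|A| ≈ 109.7600, |3A| = 27, inequality holds.


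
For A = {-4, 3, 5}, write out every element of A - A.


A - A = {a - a' : a, a' ∈ A}.
Compute a - a' for each ordered pair (a, a'):
a = -4: -4--4=0, -4-3=-7, -4-5=-9
a = 3: 3--4=7, 3-3=0, 3-5=-2
a = 5: 5--4=9, 5-3=2, 5-5=0
Collecting distinct values (and noting 0 appears from a-a):
A - A = {-9, -7, -2, 0, 2, 7, 9}
|A - A| = 7

A - A = {-9, -7, -2, 0, 2, 7, 9}


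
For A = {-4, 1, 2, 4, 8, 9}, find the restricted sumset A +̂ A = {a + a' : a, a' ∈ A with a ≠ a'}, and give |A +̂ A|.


Restricted sumset: A +̂ A = {a + a' : a ∈ A, a' ∈ A, a ≠ a'}.
Equivalently, take A + A and drop any sum 2a that is achievable ONLY as a + a for a ∈ A (i.e. sums representable only with equal summands).
Enumerate pairs (a, a') with a < a' (symmetric, so each unordered pair gives one sum; this covers all a ≠ a'):
  -4 + 1 = -3
  -4 + 2 = -2
  -4 + 4 = 0
  -4 + 8 = 4
  -4 + 9 = 5
  1 + 2 = 3
  1 + 4 = 5
  1 + 8 = 9
  1 + 9 = 10
  2 + 4 = 6
  2 + 8 = 10
  2 + 9 = 11
  4 + 8 = 12
  4 + 9 = 13
  8 + 9 = 17
Collected distinct sums: {-3, -2, 0, 3, 4, 5, 6, 9, 10, 11, 12, 13, 17}
|A +̂ A| = 13
(Reference bound: |A +̂ A| ≥ 2|A| - 3 for |A| ≥ 2, with |A| = 6 giving ≥ 9.)

|A +̂ A| = 13


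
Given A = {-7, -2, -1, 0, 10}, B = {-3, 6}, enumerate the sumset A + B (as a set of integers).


A + B = {a + b : a ∈ A, b ∈ B}.
Enumerate all |A|·|B| = 5·2 = 10 pairs (a, b) and collect distinct sums.
a = -7: -7+-3=-10, -7+6=-1
a = -2: -2+-3=-5, -2+6=4
a = -1: -1+-3=-4, -1+6=5
a = 0: 0+-3=-3, 0+6=6
a = 10: 10+-3=7, 10+6=16
Collecting distinct sums: A + B = {-10, -5, -4, -3, -1, 4, 5, 6, 7, 16}
|A + B| = 10

A + B = {-10, -5, -4, -3, -1, 4, 5, 6, 7, 16}


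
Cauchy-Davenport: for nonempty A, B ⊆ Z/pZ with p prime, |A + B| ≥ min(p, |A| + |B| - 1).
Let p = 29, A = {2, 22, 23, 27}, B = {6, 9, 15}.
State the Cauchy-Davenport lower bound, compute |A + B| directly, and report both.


Cauchy-Davenport: |A + B| ≥ min(p, |A| + |B| - 1) for A, B nonempty in Z/pZ.
|A| = 4, |B| = 3, p = 29.
CD lower bound = min(29, 4 + 3 - 1) = min(29, 6) = 6.
Compute A + B mod 29 directly:
a = 2: 2+6=8, 2+9=11, 2+15=17
a = 22: 22+6=28, 22+9=2, 22+15=8
a = 23: 23+6=0, 23+9=3, 23+15=9
a = 27: 27+6=4, 27+9=7, 27+15=13
A + B = {0, 2, 3, 4, 7, 8, 9, 11, 13, 17, 28}, so |A + B| = 11.
Verify: 11 ≥ 6? Yes ✓.

CD lower bound = 6, actual |A + B| = 11.


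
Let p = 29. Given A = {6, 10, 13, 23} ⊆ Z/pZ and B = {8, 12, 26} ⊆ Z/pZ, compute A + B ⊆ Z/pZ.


Work in Z/29Z: reduce every sum a + b modulo 29.
Enumerate all 12 pairs:
a = 6: 6+8=14, 6+12=18, 6+26=3
a = 10: 10+8=18, 10+12=22, 10+26=7
a = 13: 13+8=21, 13+12=25, 13+26=10
a = 23: 23+8=2, 23+12=6, 23+26=20
Distinct residues collected: {2, 3, 6, 7, 10, 14, 18, 20, 21, 22, 25}
|A + B| = 11 (out of 29 total residues).

A + B = {2, 3, 6, 7, 10, 14, 18, 20, 21, 22, 25}


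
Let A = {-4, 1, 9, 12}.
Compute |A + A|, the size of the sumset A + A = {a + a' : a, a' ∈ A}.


A + A = {a + a' : a, a' ∈ A}; |A| = 4.
General bounds: 2|A| - 1 ≤ |A + A| ≤ |A|(|A|+1)/2, i.e. 7 ≤ |A + A| ≤ 10.
Lower bound 2|A|-1 is attained iff A is an arithmetic progression.
Enumerate sums a + a' for a ≤ a' (symmetric, so this suffices):
a = -4: -4+-4=-8, -4+1=-3, -4+9=5, -4+12=8
a = 1: 1+1=2, 1+9=10, 1+12=13
a = 9: 9+9=18, 9+12=21
a = 12: 12+12=24
Distinct sums: {-8, -3, 2, 5, 8, 10, 13, 18, 21, 24}
|A + A| = 10

|A + A| = 10


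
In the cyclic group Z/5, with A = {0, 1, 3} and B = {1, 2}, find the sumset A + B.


Work in Z/5Z: reduce every sum a + b modulo 5.
Enumerate all 6 pairs:
a = 0: 0+1=1, 0+2=2
a = 1: 1+1=2, 1+2=3
a = 3: 3+1=4, 3+2=0
Distinct residues collected: {0, 1, 2, 3, 4}
|A + B| = 5 (out of 5 total residues).

A + B = {0, 1, 2, 3, 4}


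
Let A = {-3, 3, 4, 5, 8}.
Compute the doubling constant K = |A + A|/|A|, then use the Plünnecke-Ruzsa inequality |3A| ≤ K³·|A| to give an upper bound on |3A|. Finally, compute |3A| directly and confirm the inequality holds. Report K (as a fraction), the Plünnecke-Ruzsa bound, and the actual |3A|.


|A| = 5.
Step 1: Compute A + A by enumerating all 25 pairs.
A + A = {-6, 0, 1, 2, 5, 6, 7, 8, 9, 10, 11, 12, 13, 16}, so |A + A| = 14.
Step 2: Doubling constant K = |A + A|/|A| = 14/5 = 14/5 ≈ 2.8000.
Step 3: Plünnecke-Ruzsa gives |3A| ≤ K³·|A| = (2.8000)³ · 5 ≈ 109.7600.
Step 4: Compute 3A = A + A + A directly by enumerating all triples (a,b,c) ∈ A³; |3A| = 25.
Step 5: Check 25 ≤ 109.7600? Yes ✓.

K = 14/5, Plünnecke-Ruzsa bound K³|A| ≈ 109.7600, |3A| = 25, inequality holds.


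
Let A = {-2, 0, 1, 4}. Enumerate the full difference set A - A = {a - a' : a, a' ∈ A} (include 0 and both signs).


A - A = {a - a' : a, a' ∈ A}.
Compute a - a' for each ordered pair (a, a'):
a = -2: -2--2=0, -2-0=-2, -2-1=-3, -2-4=-6
a = 0: 0--2=2, 0-0=0, 0-1=-1, 0-4=-4
a = 1: 1--2=3, 1-0=1, 1-1=0, 1-4=-3
a = 4: 4--2=6, 4-0=4, 4-1=3, 4-4=0
Collecting distinct values (and noting 0 appears from a-a):
A - A = {-6, -4, -3, -2, -1, 0, 1, 2, 3, 4, 6}
|A - A| = 11

A - A = {-6, -4, -3, -2, -1, 0, 1, 2, 3, 4, 6}


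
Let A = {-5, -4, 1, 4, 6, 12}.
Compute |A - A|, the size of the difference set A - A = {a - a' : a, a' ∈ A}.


A - A = {a - a' : a, a' ∈ A}; |A| = 6.
Bounds: 2|A|-1 ≤ |A - A| ≤ |A|² - |A| + 1, i.e. 11 ≤ |A - A| ≤ 31.
Note: 0 ∈ A - A always (from a - a). The set is symmetric: if d ∈ A - A then -d ∈ A - A.
Enumerate nonzero differences d = a - a' with a > a' (then include -d):
Positive differences: {1, 2, 3, 5, 6, 8, 9, 10, 11, 16, 17}
Full difference set: {0} ∪ (positive diffs) ∪ (negative diffs).
|A - A| = 1 + 2·11 = 23 (matches direct enumeration: 23).

|A - A| = 23


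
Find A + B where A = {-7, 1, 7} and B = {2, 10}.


A + B = {a + b : a ∈ A, b ∈ B}.
Enumerate all |A|·|B| = 3·2 = 6 pairs (a, b) and collect distinct sums.
a = -7: -7+2=-5, -7+10=3
a = 1: 1+2=3, 1+10=11
a = 7: 7+2=9, 7+10=17
Collecting distinct sums: A + B = {-5, 3, 9, 11, 17}
|A + B| = 5

A + B = {-5, 3, 9, 11, 17}


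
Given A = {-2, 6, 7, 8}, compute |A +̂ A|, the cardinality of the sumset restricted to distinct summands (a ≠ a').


Restricted sumset: A +̂ A = {a + a' : a ∈ A, a' ∈ A, a ≠ a'}.
Equivalently, take A + A and drop any sum 2a that is achievable ONLY as a + a for a ∈ A (i.e. sums representable only with equal summands).
Enumerate pairs (a, a') with a < a' (symmetric, so each unordered pair gives one sum; this covers all a ≠ a'):
  -2 + 6 = 4
  -2 + 7 = 5
  -2 + 8 = 6
  6 + 7 = 13
  6 + 8 = 14
  7 + 8 = 15
Collected distinct sums: {4, 5, 6, 13, 14, 15}
|A +̂ A| = 6
(Reference bound: |A +̂ A| ≥ 2|A| - 3 for |A| ≥ 2, with |A| = 4 giving ≥ 5.)

|A +̂ A| = 6


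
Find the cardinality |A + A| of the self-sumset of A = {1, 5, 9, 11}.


A + A = {a + a' : a, a' ∈ A}; |A| = 4.
General bounds: 2|A| - 1 ≤ |A + A| ≤ |A|(|A|+1)/2, i.e. 7 ≤ |A + A| ≤ 10.
Lower bound 2|A|-1 is attained iff A is an arithmetic progression.
Enumerate sums a + a' for a ≤ a' (symmetric, so this suffices):
a = 1: 1+1=2, 1+5=6, 1+9=10, 1+11=12
a = 5: 5+5=10, 5+9=14, 5+11=16
a = 9: 9+9=18, 9+11=20
a = 11: 11+11=22
Distinct sums: {2, 6, 10, 12, 14, 16, 18, 20, 22}
|A + A| = 9

|A + A| = 9


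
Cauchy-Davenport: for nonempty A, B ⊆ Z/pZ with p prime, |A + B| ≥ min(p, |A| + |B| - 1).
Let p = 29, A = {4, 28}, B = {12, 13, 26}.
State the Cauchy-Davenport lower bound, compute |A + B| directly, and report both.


Cauchy-Davenport: |A + B| ≥ min(p, |A| + |B| - 1) for A, B nonempty in Z/pZ.
|A| = 2, |B| = 3, p = 29.
CD lower bound = min(29, 2 + 3 - 1) = min(29, 4) = 4.
Compute A + B mod 29 directly:
a = 4: 4+12=16, 4+13=17, 4+26=1
a = 28: 28+12=11, 28+13=12, 28+26=25
A + B = {1, 11, 12, 16, 17, 25}, so |A + B| = 6.
Verify: 6 ≥ 4? Yes ✓.

CD lower bound = 4, actual |A + B| = 6.


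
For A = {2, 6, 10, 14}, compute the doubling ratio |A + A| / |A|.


|A| = 4.
Compute A + A by enumerating all 16 pairs.
A + A = {4, 8, 12, 16, 20, 24, 28}, so |A + A| = 7.
K = |A + A| / |A| = 7/4 (already in lowest terms) ≈ 1.7500.
Reference: AP of size 4 gives K = 7/4 ≈ 1.7500; a fully generic set of size 4 gives K ≈ 2.5000.

|A| = 4, |A + A| = 7, K = 7/4.


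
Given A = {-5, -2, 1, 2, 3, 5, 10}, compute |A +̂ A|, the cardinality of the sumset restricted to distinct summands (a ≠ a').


Restricted sumset: A +̂ A = {a + a' : a ∈ A, a' ∈ A, a ≠ a'}.
Equivalently, take A + A and drop any sum 2a that is achievable ONLY as a + a for a ∈ A (i.e. sums representable only with equal summands).
Enumerate pairs (a, a') with a < a' (symmetric, so each unordered pair gives one sum; this covers all a ≠ a'):
  -5 + -2 = -7
  -5 + 1 = -4
  -5 + 2 = -3
  -5 + 3 = -2
  -5 + 5 = 0
  -5 + 10 = 5
  -2 + 1 = -1
  -2 + 2 = 0
  -2 + 3 = 1
  -2 + 5 = 3
  -2 + 10 = 8
  1 + 2 = 3
  1 + 3 = 4
  1 + 5 = 6
  1 + 10 = 11
  2 + 3 = 5
  2 + 5 = 7
  2 + 10 = 12
  3 + 5 = 8
  3 + 10 = 13
  5 + 10 = 15
Collected distinct sums: {-7, -4, -3, -2, -1, 0, 1, 3, 4, 5, 6, 7, 8, 11, 12, 13, 15}
|A +̂ A| = 17
(Reference bound: |A +̂ A| ≥ 2|A| - 3 for |A| ≥ 2, with |A| = 7 giving ≥ 11.)

|A +̂ A| = 17


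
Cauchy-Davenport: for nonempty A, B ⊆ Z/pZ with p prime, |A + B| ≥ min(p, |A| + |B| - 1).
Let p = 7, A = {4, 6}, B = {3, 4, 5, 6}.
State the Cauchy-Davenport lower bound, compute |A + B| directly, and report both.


Cauchy-Davenport: |A + B| ≥ min(p, |A| + |B| - 1) for A, B nonempty in Z/pZ.
|A| = 2, |B| = 4, p = 7.
CD lower bound = min(7, 2 + 4 - 1) = min(7, 5) = 5.
Compute A + B mod 7 directly:
a = 4: 4+3=0, 4+4=1, 4+5=2, 4+6=3
a = 6: 6+3=2, 6+4=3, 6+5=4, 6+6=5
A + B = {0, 1, 2, 3, 4, 5}, so |A + B| = 6.
Verify: 6 ≥ 5? Yes ✓.

CD lower bound = 5, actual |A + B| = 6.


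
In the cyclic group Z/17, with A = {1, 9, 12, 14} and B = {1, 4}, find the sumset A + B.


Work in Z/17Z: reduce every sum a + b modulo 17.
Enumerate all 8 pairs:
a = 1: 1+1=2, 1+4=5
a = 9: 9+1=10, 9+4=13
a = 12: 12+1=13, 12+4=16
a = 14: 14+1=15, 14+4=1
Distinct residues collected: {1, 2, 5, 10, 13, 15, 16}
|A + B| = 7 (out of 17 total residues).

A + B = {1, 2, 5, 10, 13, 15, 16}


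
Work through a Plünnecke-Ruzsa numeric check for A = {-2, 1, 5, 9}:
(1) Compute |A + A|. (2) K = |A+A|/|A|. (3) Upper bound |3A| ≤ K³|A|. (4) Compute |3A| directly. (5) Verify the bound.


|A| = 4.
Step 1: Compute A + A by enumerating all 16 pairs.
A + A = {-4, -1, 2, 3, 6, 7, 10, 14, 18}, so |A + A| = 9.
Step 2: Doubling constant K = |A + A|/|A| = 9/4 = 9/4 ≈ 2.2500.
Step 3: Plünnecke-Ruzsa gives |3A| ≤ K³·|A| = (2.2500)³ · 4 ≈ 45.5625.
Step 4: Compute 3A = A + A + A directly by enumerating all triples (a,b,c) ∈ A³; |3A| = 16.
Step 5: Check 16 ≤ 45.5625? Yes ✓.

K = 9/4, Plünnecke-Ruzsa bound K³|A| ≈ 45.5625, |3A| = 16, inequality holds.


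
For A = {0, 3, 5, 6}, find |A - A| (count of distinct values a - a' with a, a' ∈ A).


A - A = {a - a' : a, a' ∈ A}; |A| = 4.
Bounds: 2|A|-1 ≤ |A - A| ≤ |A|² - |A| + 1, i.e. 7 ≤ |A - A| ≤ 13.
Note: 0 ∈ A - A always (from a - a). The set is symmetric: if d ∈ A - A then -d ∈ A - A.
Enumerate nonzero differences d = a - a' with a > a' (then include -d):
Positive differences: {1, 2, 3, 5, 6}
Full difference set: {0} ∪ (positive diffs) ∪ (negative diffs).
|A - A| = 1 + 2·5 = 11 (matches direct enumeration: 11).

|A - A| = 11


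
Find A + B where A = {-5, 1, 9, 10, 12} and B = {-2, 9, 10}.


A + B = {a + b : a ∈ A, b ∈ B}.
Enumerate all |A|·|B| = 5·3 = 15 pairs (a, b) and collect distinct sums.
a = -5: -5+-2=-7, -5+9=4, -5+10=5
a = 1: 1+-2=-1, 1+9=10, 1+10=11
a = 9: 9+-2=7, 9+9=18, 9+10=19
a = 10: 10+-2=8, 10+9=19, 10+10=20
a = 12: 12+-2=10, 12+9=21, 12+10=22
Collecting distinct sums: A + B = {-7, -1, 4, 5, 7, 8, 10, 11, 18, 19, 20, 21, 22}
|A + B| = 13

A + B = {-7, -1, 4, 5, 7, 8, 10, 11, 18, 19, 20, 21, 22}


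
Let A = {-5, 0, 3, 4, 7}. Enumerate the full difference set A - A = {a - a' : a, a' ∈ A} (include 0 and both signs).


A - A = {a - a' : a, a' ∈ A}.
Compute a - a' for each ordered pair (a, a'):
a = -5: -5--5=0, -5-0=-5, -5-3=-8, -5-4=-9, -5-7=-12
a = 0: 0--5=5, 0-0=0, 0-3=-3, 0-4=-4, 0-7=-7
a = 3: 3--5=8, 3-0=3, 3-3=0, 3-4=-1, 3-7=-4
a = 4: 4--5=9, 4-0=4, 4-3=1, 4-4=0, 4-7=-3
a = 7: 7--5=12, 7-0=7, 7-3=4, 7-4=3, 7-7=0
Collecting distinct values (and noting 0 appears from a-a):
A - A = {-12, -9, -8, -7, -5, -4, -3, -1, 0, 1, 3, 4, 5, 7, 8, 9, 12}
|A - A| = 17

A - A = {-12, -9, -8, -7, -5, -4, -3, -1, 0, 1, 3, 4, 5, 7, 8, 9, 12}


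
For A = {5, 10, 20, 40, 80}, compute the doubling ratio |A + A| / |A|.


|A| = 5.
Compute A + A by enumerating all 25 pairs.
A + A = {10, 15, 20, 25, 30, 40, 45, 50, 60, 80, 85, 90, 100, 120, 160}, so |A + A| = 15.
K = |A + A| / |A| = 15/5 = 3/1 ≈ 3.0000.
Reference: AP of size 5 gives K = 9/5 ≈ 1.8000; a fully generic set of size 5 gives K ≈ 3.0000.

|A| = 5, |A + A| = 15, K = 15/5 = 3/1.


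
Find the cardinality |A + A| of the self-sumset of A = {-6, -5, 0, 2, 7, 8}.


A + A = {a + a' : a, a' ∈ A}; |A| = 6.
General bounds: 2|A| - 1 ≤ |A + A| ≤ |A|(|A|+1)/2, i.e. 11 ≤ |A + A| ≤ 21.
Lower bound 2|A|-1 is attained iff A is an arithmetic progression.
Enumerate sums a + a' for a ≤ a' (symmetric, so this suffices):
a = -6: -6+-6=-12, -6+-5=-11, -6+0=-6, -6+2=-4, -6+7=1, -6+8=2
a = -5: -5+-5=-10, -5+0=-5, -5+2=-3, -5+7=2, -5+8=3
a = 0: 0+0=0, 0+2=2, 0+7=7, 0+8=8
a = 2: 2+2=4, 2+7=9, 2+8=10
a = 7: 7+7=14, 7+8=15
a = 8: 8+8=16
Distinct sums: {-12, -11, -10, -6, -5, -4, -3, 0, 1, 2, 3, 4, 7, 8, 9, 10, 14, 15, 16}
|A + A| = 19

|A + A| = 19


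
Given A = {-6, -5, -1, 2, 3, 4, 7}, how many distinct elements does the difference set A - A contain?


A - A = {a - a' : a, a' ∈ A}; |A| = 7.
Bounds: 2|A|-1 ≤ |A - A| ≤ |A|² - |A| + 1, i.e. 13 ≤ |A - A| ≤ 43.
Note: 0 ∈ A - A always (from a - a). The set is symmetric: if d ∈ A - A then -d ∈ A - A.
Enumerate nonzero differences d = a - a' with a > a' (then include -d):
Positive differences: {1, 2, 3, 4, 5, 7, 8, 9, 10, 12, 13}
Full difference set: {0} ∪ (positive diffs) ∪ (negative diffs).
|A - A| = 1 + 2·11 = 23 (matches direct enumeration: 23).

|A - A| = 23


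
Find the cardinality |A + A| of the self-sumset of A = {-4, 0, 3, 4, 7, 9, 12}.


A + A = {a + a' : a, a' ∈ A}; |A| = 7.
General bounds: 2|A| - 1 ≤ |A + A| ≤ |A|(|A|+1)/2, i.e. 13 ≤ |A + A| ≤ 28.
Lower bound 2|A|-1 is attained iff A is an arithmetic progression.
Enumerate sums a + a' for a ≤ a' (symmetric, so this suffices):
a = -4: -4+-4=-8, -4+0=-4, -4+3=-1, -4+4=0, -4+7=3, -4+9=5, -4+12=8
a = 0: 0+0=0, 0+3=3, 0+4=4, 0+7=7, 0+9=9, 0+12=12
a = 3: 3+3=6, 3+4=7, 3+7=10, 3+9=12, 3+12=15
a = 4: 4+4=8, 4+7=11, 4+9=13, 4+12=16
a = 7: 7+7=14, 7+9=16, 7+12=19
a = 9: 9+9=18, 9+12=21
a = 12: 12+12=24
Distinct sums: {-8, -4, -1, 0, 3, 4, 5, 6, 7, 8, 9, 10, 11, 12, 13, 14, 15, 16, 18, 19, 21, 24}
|A + A| = 22

|A + A| = 22


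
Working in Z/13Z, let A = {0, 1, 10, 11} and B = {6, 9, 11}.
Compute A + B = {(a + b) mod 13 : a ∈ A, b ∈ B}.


Work in Z/13Z: reduce every sum a + b modulo 13.
Enumerate all 12 pairs:
a = 0: 0+6=6, 0+9=9, 0+11=11
a = 1: 1+6=7, 1+9=10, 1+11=12
a = 10: 10+6=3, 10+9=6, 10+11=8
a = 11: 11+6=4, 11+9=7, 11+11=9
Distinct residues collected: {3, 4, 6, 7, 8, 9, 10, 11, 12}
|A + B| = 9 (out of 13 total residues).

A + B = {3, 4, 6, 7, 8, 9, 10, 11, 12}


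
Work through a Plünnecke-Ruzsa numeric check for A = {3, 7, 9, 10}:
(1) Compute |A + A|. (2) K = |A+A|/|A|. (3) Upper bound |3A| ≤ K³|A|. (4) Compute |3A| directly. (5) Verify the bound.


|A| = 4.
Step 1: Compute A + A by enumerating all 16 pairs.
A + A = {6, 10, 12, 13, 14, 16, 17, 18, 19, 20}, so |A + A| = 10.
Step 2: Doubling constant K = |A + A|/|A| = 10/4 = 10/4 ≈ 2.5000.
Step 3: Plünnecke-Ruzsa gives |3A| ≤ K³·|A| = (2.5000)³ · 4 ≈ 62.5000.
Step 4: Compute 3A = A + A + A directly by enumerating all triples (a,b,c) ∈ A³; |3A| = 17.
Step 5: Check 17 ≤ 62.5000? Yes ✓.

K = 10/4, Plünnecke-Ruzsa bound K³|A| ≈ 62.5000, |3A| = 17, inequality holds.


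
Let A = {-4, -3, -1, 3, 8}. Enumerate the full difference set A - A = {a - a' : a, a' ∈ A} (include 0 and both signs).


A - A = {a - a' : a, a' ∈ A}.
Compute a - a' for each ordered pair (a, a'):
a = -4: -4--4=0, -4--3=-1, -4--1=-3, -4-3=-7, -4-8=-12
a = -3: -3--4=1, -3--3=0, -3--1=-2, -3-3=-6, -3-8=-11
a = -1: -1--4=3, -1--3=2, -1--1=0, -1-3=-4, -1-8=-9
a = 3: 3--4=7, 3--3=6, 3--1=4, 3-3=0, 3-8=-5
a = 8: 8--4=12, 8--3=11, 8--1=9, 8-3=5, 8-8=0
Collecting distinct values (and noting 0 appears from a-a):
A - A = {-12, -11, -9, -7, -6, -5, -4, -3, -2, -1, 0, 1, 2, 3, 4, 5, 6, 7, 9, 11, 12}
|A - A| = 21

A - A = {-12, -11, -9, -7, -6, -5, -4, -3, -2, -1, 0, 1, 2, 3, 4, 5, 6, 7, 9, 11, 12}


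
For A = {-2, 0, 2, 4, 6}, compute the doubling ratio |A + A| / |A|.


|A| = 5.
Compute A + A by enumerating all 25 pairs.
A + A = {-4, -2, 0, 2, 4, 6, 8, 10, 12}, so |A + A| = 9.
K = |A + A| / |A| = 9/5 (already in lowest terms) ≈ 1.8000.
Reference: AP of size 5 gives K = 9/5 ≈ 1.8000; a fully generic set of size 5 gives K ≈ 3.0000.

|A| = 5, |A + A| = 9, K = 9/5.


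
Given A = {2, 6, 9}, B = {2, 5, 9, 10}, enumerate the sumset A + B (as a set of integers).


A + B = {a + b : a ∈ A, b ∈ B}.
Enumerate all |A|·|B| = 3·4 = 12 pairs (a, b) and collect distinct sums.
a = 2: 2+2=4, 2+5=7, 2+9=11, 2+10=12
a = 6: 6+2=8, 6+5=11, 6+9=15, 6+10=16
a = 9: 9+2=11, 9+5=14, 9+9=18, 9+10=19
Collecting distinct sums: A + B = {4, 7, 8, 11, 12, 14, 15, 16, 18, 19}
|A + B| = 10

A + B = {4, 7, 8, 11, 12, 14, 15, 16, 18, 19}


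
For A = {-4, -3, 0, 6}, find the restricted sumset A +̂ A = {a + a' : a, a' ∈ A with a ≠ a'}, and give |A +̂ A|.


Restricted sumset: A +̂ A = {a + a' : a ∈ A, a' ∈ A, a ≠ a'}.
Equivalently, take A + A and drop any sum 2a that is achievable ONLY as a + a for a ∈ A (i.e. sums representable only with equal summands).
Enumerate pairs (a, a') with a < a' (symmetric, so each unordered pair gives one sum; this covers all a ≠ a'):
  -4 + -3 = -7
  -4 + 0 = -4
  -4 + 6 = 2
  -3 + 0 = -3
  -3 + 6 = 3
  0 + 6 = 6
Collected distinct sums: {-7, -4, -3, 2, 3, 6}
|A +̂ A| = 6
(Reference bound: |A +̂ A| ≥ 2|A| - 3 for |A| ≥ 2, with |A| = 4 giving ≥ 5.)

|A +̂ A| = 6


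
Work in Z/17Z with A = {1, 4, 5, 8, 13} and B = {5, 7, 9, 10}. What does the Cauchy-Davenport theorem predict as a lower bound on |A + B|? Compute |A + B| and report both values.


Cauchy-Davenport: |A + B| ≥ min(p, |A| + |B| - 1) for A, B nonempty in Z/pZ.
|A| = 5, |B| = 4, p = 17.
CD lower bound = min(17, 5 + 4 - 1) = min(17, 8) = 8.
Compute A + B mod 17 directly:
a = 1: 1+5=6, 1+7=8, 1+9=10, 1+10=11
a = 4: 4+5=9, 4+7=11, 4+9=13, 4+10=14
a = 5: 5+5=10, 5+7=12, 5+9=14, 5+10=15
a = 8: 8+5=13, 8+7=15, 8+9=0, 8+10=1
a = 13: 13+5=1, 13+7=3, 13+9=5, 13+10=6
A + B = {0, 1, 3, 5, 6, 8, 9, 10, 11, 12, 13, 14, 15}, so |A + B| = 13.
Verify: 13 ≥ 8? Yes ✓.

CD lower bound = 8, actual |A + B| = 13.


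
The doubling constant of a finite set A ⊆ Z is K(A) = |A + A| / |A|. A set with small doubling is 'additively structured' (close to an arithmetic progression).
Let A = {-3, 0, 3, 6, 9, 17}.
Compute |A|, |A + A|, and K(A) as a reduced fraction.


|A| = 6.
Compute A + A by enumerating all 36 pairs.
A + A = {-6, -3, 0, 3, 6, 9, 12, 14, 15, 17, 18, 20, 23, 26, 34}, so |A + A| = 15.
K = |A + A| / |A| = 15/6 = 5/2 ≈ 2.5000.
Reference: AP of size 6 gives K = 11/6 ≈ 1.8333; a fully generic set of size 6 gives K ≈ 3.5000.

|A| = 6, |A + A| = 15, K = 15/6 = 5/2.


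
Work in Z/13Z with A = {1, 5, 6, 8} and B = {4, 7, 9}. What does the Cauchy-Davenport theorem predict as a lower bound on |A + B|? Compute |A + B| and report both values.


Cauchy-Davenport: |A + B| ≥ min(p, |A| + |B| - 1) for A, B nonempty in Z/pZ.
|A| = 4, |B| = 3, p = 13.
CD lower bound = min(13, 4 + 3 - 1) = min(13, 6) = 6.
Compute A + B mod 13 directly:
a = 1: 1+4=5, 1+7=8, 1+9=10
a = 5: 5+4=9, 5+7=12, 5+9=1
a = 6: 6+4=10, 6+7=0, 6+9=2
a = 8: 8+4=12, 8+7=2, 8+9=4
A + B = {0, 1, 2, 4, 5, 8, 9, 10, 12}, so |A + B| = 9.
Verify: 9 ≥ 6? Yes ✓.

CD lower bound = 6, actual |A + B| = 9.


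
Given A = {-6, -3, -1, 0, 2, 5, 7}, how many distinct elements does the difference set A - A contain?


A - A = {a - a' : a, a' ∈ A}; |A| = 7.
Bounds: 2|A|-1 ≤ |A - A| ≤ |A|² - |A| + 1, i.e. 13 ≤ |A - A| ≤ 43.
Note: 0 ∈ A - A always (from a - a). The set is symmetric: if d ∈ A - A then -d ∈ A - A.
Enumerate nonzero differences d = a - a' with a > a' (then include -d):
Positive differences: {1, 2, 3, 5, 6, 7, 8, 10, 11, 13}
Full difference set: {0} ∪ (positive diffs) ∪ (negative diffs).
|A - A| = 1 + 2·10 = 21 (matches direct enumeration: 21).

|A - A| = 21


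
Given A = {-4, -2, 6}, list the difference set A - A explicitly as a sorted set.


A - A = {a - a' : a, a' ∈ A}.
Compute a - a' for each ordered pair (a, a'):
a = -4: -4--4=0, -4--2=-2, -4-6=-10
a = -2: -2--4=2, -2--2=0, -2-6=-8
a = 6: 6--4=10, 6--2=8, 6-6=0
Collecting distinct values (and noting 0 appears from a-a):
A - A = {-10, -8, -2, 0, 2, 8, 10}
|A - A| = 7

A - A = {-10, -8, -2, 0, 2, 8, 10}


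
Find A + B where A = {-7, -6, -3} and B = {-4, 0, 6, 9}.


A + B = {a + b : a ∈ A, b ∈ B}.
Enumerate all |A|·|B| = 3·4 = 12 pairs (a, b) and collect distinct sums.
a = -7: -7+-4=-11, -7+0=-7, -7+6=-1, -7+9=2
a = -6: -6+-4=-10, -6+0=-6, -6+6=0, -6+9=3
a = -3: -3+-4=-7, -3+0=-3, -3+6=3, -3+9=6
Collecting distinct sums: A + B = {-11, -10, -7, -6, -3, -1, 0, 2, 3, 6}
|A + B| = 10

A + B = {-11, -10, -7, -6, -3, -1, 0, 2, 3, 6}


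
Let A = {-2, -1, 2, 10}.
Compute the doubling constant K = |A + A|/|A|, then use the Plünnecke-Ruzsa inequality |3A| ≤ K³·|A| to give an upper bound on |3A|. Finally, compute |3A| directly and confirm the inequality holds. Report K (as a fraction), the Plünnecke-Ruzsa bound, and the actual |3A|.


|A| = 4.
Step 1: Compute A + A by enumerating all 16 pairs.
A + A = {-4, -3, -2, 0, 1, 4, 8, 9, 12, 20}, so |A + A| = 10.
Step 2: Doubling constant K = |A + A|/|A| = 10/4 = 10/4 ≈ 2.5000.
Step 3: Plünnecke-Ruzsa gives |3A| ≤ K³·|A| = (2.5000)³ · 4 ≈ 62.5000.
Step 4: Compute 3A = A + A + A directly by enumerating all triples (a,b,c) ∈ A³; |3A| = 19.
Step 5: Check 19 ≤ 62.5000? Yes ✓.

K = 10/4, Plünnecke-Ruzsa bound K³|A| ≈ 62.5000, |3A| = 19, inequality holds.
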